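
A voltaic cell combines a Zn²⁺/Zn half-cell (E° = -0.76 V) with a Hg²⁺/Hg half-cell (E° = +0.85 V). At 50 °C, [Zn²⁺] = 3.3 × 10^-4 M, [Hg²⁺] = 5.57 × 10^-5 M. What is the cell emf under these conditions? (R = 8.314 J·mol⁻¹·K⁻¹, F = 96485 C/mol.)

The Hg²⁺/Hg couple has the higher reduction potential and acts as the cathode, so E°_cell = +0.85 − (-0.76) = 1.61 V.
Balancing electrons gives n = 2; the reaction quotient is Q = [Zn²⁺]/[Hg²⁺] = 5.92.
E = E° − (RT/nF) ln Q = 1.61 − (8.314×323)/(2×96485) × (1.779) = 1.610 − 0.025 = 1.585 V.

1.59 V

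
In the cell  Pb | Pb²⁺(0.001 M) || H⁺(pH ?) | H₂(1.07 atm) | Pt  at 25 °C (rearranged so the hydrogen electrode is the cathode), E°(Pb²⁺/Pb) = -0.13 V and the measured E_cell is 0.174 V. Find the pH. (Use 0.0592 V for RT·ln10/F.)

E°_cell = 0.13 V and n = 2.
log Q = n(E° − E)/0.0592 = 2×(0.13 − 0.174)/0.0592 = -1.486.
With Q = [Pb²⁺]·P(H₂) / [H⁺]^2, solving for [H⁺] gives log[H⁺] = -0.742, so pH = 0.74.

pH = 0.74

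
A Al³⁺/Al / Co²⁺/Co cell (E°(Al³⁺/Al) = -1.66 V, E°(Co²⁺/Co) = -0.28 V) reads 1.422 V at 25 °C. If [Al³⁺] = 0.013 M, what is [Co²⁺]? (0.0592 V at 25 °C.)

1.5 M

From the Nernst equation, log Q = n(E° − E)/0.0592 = 6(1.38 − 1.422)/0.0592 = -4.257, so Q = 5.54 × 10^-5.
With Q = [Al³⁺]^2/[Co²⁺]^3 and the known concentrations, [Co²⁺]^3 in the denominator gives [Co²⁺] = 1.5 M.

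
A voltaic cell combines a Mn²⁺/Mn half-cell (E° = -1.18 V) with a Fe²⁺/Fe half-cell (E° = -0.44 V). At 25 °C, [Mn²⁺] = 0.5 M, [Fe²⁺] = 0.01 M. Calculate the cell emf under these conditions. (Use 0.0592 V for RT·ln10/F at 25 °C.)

0.690 V

The Fe²⁺/Fe couple has the higher reduction potential and acts as the cathode, so E°_cell = -0.44 − (-1.18) = 0.74 V.
Balancing electrons gives n = 2; the reaction quotient is Q = [Mn²⁺]/[Fe²⁺] = 50.0.
At 25 °C, E = E° − (0.0592/n) log Q = 0.74 − (0.0592/2)(1.699) = 0.740 − 0.050 = 0.690 V.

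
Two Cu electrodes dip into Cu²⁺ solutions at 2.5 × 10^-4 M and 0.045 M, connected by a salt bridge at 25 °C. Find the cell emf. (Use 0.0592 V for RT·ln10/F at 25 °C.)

Both half-cells are Cu²⁺/Cu, so E°_cell = 0. The concentrated side is the cathode; the cell reaction moves Cu²⁺ from high to low concentration with n = 2.
Q = [Cu²⁺]_dilute/[Cu²⁺]_conc = 2.5 × 10^-4/0.045 = 0.00556.
E = 0 − (0.0592/2) log Q = −(0.0592/2)(-2.255) = 0.0667 V.

0.067 V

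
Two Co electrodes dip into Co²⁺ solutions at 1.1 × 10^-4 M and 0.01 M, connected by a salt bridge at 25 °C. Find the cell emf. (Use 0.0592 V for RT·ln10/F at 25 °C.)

0.058 V

Both half-cells are Co²⁺/Co, so E°_cell = 0. The concentrated side is the cathode; the cell reaction moves Co²⁺ from high to low concentration with n = 2.
Q = [Co²⁺]_dilute/[Co²⁺]_conc = 1.1 × 10^-4/0.01 = 0.0110.
E = 0 − (0.0592/2) log Q = −(0.0592/2)(-1.959) = 0.0580 V.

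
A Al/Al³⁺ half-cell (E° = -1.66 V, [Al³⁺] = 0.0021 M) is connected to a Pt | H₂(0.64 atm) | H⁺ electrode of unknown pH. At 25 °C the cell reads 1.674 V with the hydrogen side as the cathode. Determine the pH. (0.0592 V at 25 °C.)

E°_cell = 1.66 V and n = 6.
log Q = n(E° − E)/0.0592 = 6×(1.66 − 1.674)/0.0592 = -1.419.
With Q = [Al³⁺]^2·P(H₂)^3 / [H⁺]^6, solving for [H⁺] gives log[H⁺] = -0.753, so pH = 0.75.

pH = 0.75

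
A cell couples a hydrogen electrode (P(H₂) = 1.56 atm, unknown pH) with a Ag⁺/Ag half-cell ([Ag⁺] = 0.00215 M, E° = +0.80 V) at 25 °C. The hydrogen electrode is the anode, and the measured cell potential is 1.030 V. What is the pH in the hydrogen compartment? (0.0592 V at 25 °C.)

E°_cell = 0.80 V and n = 2.
log Q = n(E° − E)/0.0592 = 2×(0.80 − 1.030)/0.0592 = -7.770.
With Q = [H⁺]^2 / ([Ag⁺]^2·P(H₂)), solving for [H⁺] gives log[H⁺] = -6.456, so pH = 6.46.

pH = 6.46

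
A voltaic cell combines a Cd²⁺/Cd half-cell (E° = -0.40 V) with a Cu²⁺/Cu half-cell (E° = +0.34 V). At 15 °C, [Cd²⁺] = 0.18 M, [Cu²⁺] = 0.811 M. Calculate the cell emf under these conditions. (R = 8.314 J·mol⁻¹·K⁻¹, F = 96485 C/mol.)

0.759 V

The Cu²⁺/Cu couple has the higher reduction potential and acts as the cathode, so E°_cell = +0.34 − (-0.40) = 0.74 V.
Balancing electrons gives n = 2; the reaction quotient is Q = [Cd²⁺]/[Cu²⁺] = 0.222.
E = E° − (RT/nF) ln Q = 0.74 − (8.314×288)/(2×96485) × (-1.505) = 0.740 + 0.019 = 0.759 V.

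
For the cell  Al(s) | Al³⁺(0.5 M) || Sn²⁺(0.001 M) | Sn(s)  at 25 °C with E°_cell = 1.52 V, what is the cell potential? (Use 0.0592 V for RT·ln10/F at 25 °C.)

1.44 V

Balancing electrons gives n = 6; the reaction quotient is Q = [Al³⁺]^2/[Sn²⁺]^3 = 2.5 × 10^8.
At 25 °C, E = E° − (0.0592/n) log Q = 1.52 − (0.0592/6)(8.398) = 1.520 − 0.083 = 1.437 V.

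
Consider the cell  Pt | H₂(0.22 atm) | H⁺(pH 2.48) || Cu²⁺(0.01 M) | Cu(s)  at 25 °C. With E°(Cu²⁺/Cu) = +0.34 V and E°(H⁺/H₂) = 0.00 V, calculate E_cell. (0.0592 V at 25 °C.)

0.41 V

The Cu²⁺/Cu couple is the cathode, so E°_cell = 0.34 V; n = 2.
[H⁺] = 10^(−2.48) = 0.0033 M, and Q = [H⁺]^2 / ([Cu²⁺]·P(H₂)) = 0.00498.
E = E° − (0.0592/2) log Q = 0.34 − (0.0592/2)(-2.302) = 0.408 V.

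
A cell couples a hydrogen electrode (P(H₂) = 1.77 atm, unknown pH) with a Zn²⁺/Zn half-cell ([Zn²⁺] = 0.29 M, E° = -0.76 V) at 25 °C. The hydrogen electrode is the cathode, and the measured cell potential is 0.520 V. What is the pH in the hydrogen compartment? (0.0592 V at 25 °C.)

E°_cell = 0.76 V and n = 2.
log Q = n(E° − E)/0.0592 = 2×(0.76 − 0.520)/0.0592 = 8.108.
With Q = [Zn²⁺]·P(H₂) / [H⁺]^2, solving for [H⁺] gives log[H⁺] = -4.199, so pH = 4.20.

pH = 4.20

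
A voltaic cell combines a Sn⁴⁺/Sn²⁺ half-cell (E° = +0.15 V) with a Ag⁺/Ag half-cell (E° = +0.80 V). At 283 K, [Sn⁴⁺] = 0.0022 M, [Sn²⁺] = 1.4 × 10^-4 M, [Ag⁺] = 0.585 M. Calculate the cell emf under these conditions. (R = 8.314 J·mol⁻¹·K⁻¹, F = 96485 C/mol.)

The Ag⁺/Ag couple has the higher reduction potential and acts as the cathode, so E°_cell = +0.80 − (+0.15) = 0.65 V.
Balancing electrons gives n = 2; the reaction quotient is Q = [Sn⁴⁺]/([Sn²⁺]·[Ag⁺]^2) = 45.9.
E = E° − (RT/nF) ln Q = 0.65 − (8.314×283)/(2×96485) × (3.827) = 0.650 − 0.047 = 0.603 V.

0.603 V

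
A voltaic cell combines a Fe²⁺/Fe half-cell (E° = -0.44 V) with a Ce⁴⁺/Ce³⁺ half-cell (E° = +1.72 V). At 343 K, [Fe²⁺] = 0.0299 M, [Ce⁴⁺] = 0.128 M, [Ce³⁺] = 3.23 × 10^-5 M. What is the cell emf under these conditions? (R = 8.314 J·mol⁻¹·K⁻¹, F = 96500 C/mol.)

2.46 V

The Ce⁴⁺/Ce³⁺ couple has the higher reduction potential and acts as the cathode, so E°_cell = +1.72 − (-0.44) = 2.16 V.
Balancing electrons gives n = 2; the reaction quotient is Q = [Fe²⁺]·[Ce³⁺]^2/[Ce⁴⁺]^2 = 1.9 × 10^-9.
E = E° − (RT/nF) ln Q = 2.16 − (8.314×343)/(2×96500) × (-20.079) = 2.160 + 0.297 = 2.457 V.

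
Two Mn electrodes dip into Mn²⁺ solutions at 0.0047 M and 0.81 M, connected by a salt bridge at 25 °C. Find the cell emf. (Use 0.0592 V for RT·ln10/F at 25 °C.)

0.066 V

Both half-cells are Mn²⁺/Mn, so E°_cell = 0. The concentrated side is the cathode; the cell reaction moves Mn²⁺ from high to low concentration with n = 2.
Q = [Mn²⁺]_dilute/[Mn²⁺]_conc = 0.0047/0.81 = 0.00580.
E = 0 − (0.0592/2) log Q = −(0.0592/2)(-2.236) = 0.0662 V.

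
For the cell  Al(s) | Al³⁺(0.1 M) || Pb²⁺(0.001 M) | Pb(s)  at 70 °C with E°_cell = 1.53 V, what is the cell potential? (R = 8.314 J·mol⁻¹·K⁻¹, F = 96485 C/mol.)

1.45 V

Balancing electrons gives n = 6; the reaction quotient is Q = [Al³⁺]^2/[Pb²⁺]^3 = 1 × 10^7.
E = E° − (RT/nF) ln Q = 1.53 − (8.314×343)/(6×96485) × (16.118) = 1.530 − 0.079 = 1.451 V.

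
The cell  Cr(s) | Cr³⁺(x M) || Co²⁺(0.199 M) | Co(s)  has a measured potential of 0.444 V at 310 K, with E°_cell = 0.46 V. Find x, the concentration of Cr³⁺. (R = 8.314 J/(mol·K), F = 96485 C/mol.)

From the Nernst equation, ln Q = nF(E° − E)/RT = 6×96485×(0.46 − 0.444)/(8.314×310) = 3.594, so Q = 36.4.
With Q = [Cr³⁺]^2/[Co²⁺]^3 and the known concentrations, [Cr³⁺]^2 in the numerator gives [Cr³⁺] = 0.54 M.

0.54 M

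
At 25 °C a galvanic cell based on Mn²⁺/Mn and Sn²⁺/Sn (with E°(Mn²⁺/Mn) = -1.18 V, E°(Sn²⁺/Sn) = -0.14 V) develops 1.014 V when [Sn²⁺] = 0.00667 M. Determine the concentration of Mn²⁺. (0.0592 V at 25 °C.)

From the Nernst equation, log Q = n(E° − E)/0.0592 = 2(1.04 − 1.014)/0.0592 = 0.878, so Q = 7.56.
With Q = [Mn²⁺]/[Sn²⁺] and the known concentrations, [Mn²⁺] in the numerator gives [Mn²⁺] = 0.05 M.

0.05 M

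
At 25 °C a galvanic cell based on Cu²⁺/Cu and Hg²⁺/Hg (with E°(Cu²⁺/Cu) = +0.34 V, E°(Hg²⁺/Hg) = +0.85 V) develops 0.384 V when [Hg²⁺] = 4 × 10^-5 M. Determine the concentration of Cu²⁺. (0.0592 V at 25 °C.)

0.72 M

From the Nernst equation, log Q = n(E° − E)/0.0592 = 2(0.51 − 0.384)/0.0592 = 4.257, so Q = 1.81 × 10^4.
With Q = [Cu²⁺]/[Hg²⁺] and the known concentrations, [Cu²⁺] in the numerator gives [Cu²⁺] = 0.72 M.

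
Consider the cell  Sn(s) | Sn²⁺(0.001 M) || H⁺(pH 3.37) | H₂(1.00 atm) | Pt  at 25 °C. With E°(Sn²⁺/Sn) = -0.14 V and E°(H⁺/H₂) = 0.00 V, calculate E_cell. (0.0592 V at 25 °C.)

The hydrogen couple is the cathode, so E°_cell = 0.14 V; n = 2.
[H⁺] = 10^(−3.37) = 4.3 × 10^-4 M, and Q = [Sn²⁺]·P(H₂) / [H⁺]^2 = 5500.
E = E° − (0.0592/2) log Q = 0.14 − (0.0592/2)(3.740) = 0.029 V.

0.029 V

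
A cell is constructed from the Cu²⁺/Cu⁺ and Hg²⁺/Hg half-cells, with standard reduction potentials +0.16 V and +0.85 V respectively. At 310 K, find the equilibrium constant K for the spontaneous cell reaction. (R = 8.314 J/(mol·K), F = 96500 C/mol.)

2.8 × 10^22

E°_cell = +0.85 − (+0.16) = 0.69 V, with n = 2 electrons transferred.
At equilibrium E = 0, so the Nernst equation gives ln K = nFE°/RT = (2)(96500)(0.69)/((8.314)(310)) = 51.67.
K = e^51.67 = 2.8 × 10^22.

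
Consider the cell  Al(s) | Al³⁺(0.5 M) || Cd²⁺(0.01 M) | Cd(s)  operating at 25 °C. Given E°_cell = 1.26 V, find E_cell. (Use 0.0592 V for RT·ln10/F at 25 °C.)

Balancing electrons gives n = 6; the reaction quotient is Q = [Al³⁺]^2/[Cd²⁺]^3 = 2.5 × 10^5.
At 25 °C, E = E° − (0.0592/n) log Q = 1.26 − (0.0592/6)(5.398) = 1.260 − 0.053 = 1.207 V.

1.21 V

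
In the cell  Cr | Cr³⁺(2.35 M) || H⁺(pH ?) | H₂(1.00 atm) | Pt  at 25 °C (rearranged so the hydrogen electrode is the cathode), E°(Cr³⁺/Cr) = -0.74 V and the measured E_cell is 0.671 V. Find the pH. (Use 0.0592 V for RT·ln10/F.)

pH = 1.04

E°_cell = 0.74 V and n = 6.
log Q = n(E° − E)/0.0592 = 6×(0.74 − 0.671)/0.0592 = 6.993.
With Q = [Cr³⁺]^2·P(H₂)^3 / [H⁺]^6, solving for [H⁺] gives log[H⁺] = -1.042, so pH = 1.04.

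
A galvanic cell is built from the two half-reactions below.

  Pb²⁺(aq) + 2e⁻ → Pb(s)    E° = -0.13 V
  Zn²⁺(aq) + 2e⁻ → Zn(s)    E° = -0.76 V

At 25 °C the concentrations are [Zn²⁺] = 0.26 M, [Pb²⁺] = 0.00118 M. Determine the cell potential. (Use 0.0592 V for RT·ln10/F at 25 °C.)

0.561 V

The Pb²⁺/Pb couple has the higher reduction potential and acts as the cathode, so E°_cell = -0.13 − (-0.76) = 0.63 V.
Balancing electrons gives n = 2; the reaction quotient is Q = [Zn²⁺]/[Pb²⁺] = 220.
At 25 °C, E = E° − (0.0592/n) log Q = 0.63 − (0.0592/2)(2.343) = 0.630 − 0.069 = 0.561 V.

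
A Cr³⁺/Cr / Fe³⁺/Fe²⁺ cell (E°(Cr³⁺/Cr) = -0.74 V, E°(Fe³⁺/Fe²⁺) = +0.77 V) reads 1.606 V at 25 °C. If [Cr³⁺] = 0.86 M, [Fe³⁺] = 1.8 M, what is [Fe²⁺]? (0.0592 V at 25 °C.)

0.045 M

From the Nernst equation, log Q = n(E° − E)/0.0592 = 3(1.51 − 1.606)/0.0592 = -4.865, so Q = 1.37 × 10^-5.
With Q = [Cr³⁺]·[Fe²⁺]^3/[Fe³⁺]^3 and the known concentrations, [Fe²⁺]^3 in the numerator gives [Fe²⁺] = 0.045 M.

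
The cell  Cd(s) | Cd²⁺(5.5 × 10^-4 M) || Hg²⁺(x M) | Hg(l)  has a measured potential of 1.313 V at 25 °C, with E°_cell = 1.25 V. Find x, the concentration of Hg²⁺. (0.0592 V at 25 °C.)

From the Nernst equation, log Q = n(E° − E)/0.0592 = 2(1.25 − 1.313)/0.0592 = -2.128, so Q = 0.00744.
With Q = [Cd²⁺]/[Hg²⁺] and the known concentrations, [Hg²⁺] in the denominator gives [Hg²⁺] = 0.074 M.

0.074 M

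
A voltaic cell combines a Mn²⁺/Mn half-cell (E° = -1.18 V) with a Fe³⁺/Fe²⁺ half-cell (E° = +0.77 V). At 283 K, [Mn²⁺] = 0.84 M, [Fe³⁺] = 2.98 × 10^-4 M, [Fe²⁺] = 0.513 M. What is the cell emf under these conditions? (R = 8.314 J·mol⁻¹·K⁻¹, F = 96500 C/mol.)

1.77 V

The Fe³⁺/Fe²⁺ couple has the higher reduction potential and acts as the cathode, so E°_cell = +0.77 − (-1.18) = 1.95 V.
Balancing electrons gives n = 2; the reaction quotient is Q = [Mn²⁺]·[Fe²⁺]^2/[Fe³⁺]^2 = 2.49 × 10^6.
E = E° − (RT/nF) ln Q = 1.95 − (8.314×283)/(2×96500) × (14.728) = 1.950 − 0.180 = 1.770 V.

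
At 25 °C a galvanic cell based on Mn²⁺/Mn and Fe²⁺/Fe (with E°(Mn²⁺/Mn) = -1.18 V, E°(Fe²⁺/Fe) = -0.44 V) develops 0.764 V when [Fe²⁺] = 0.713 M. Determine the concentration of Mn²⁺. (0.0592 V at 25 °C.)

0.11 M

From the Nernst equation, log Q = n(E° − E)/0.0592 = 2(0.74 − 0.764)/0.0592 = -0.811, so Q = 0.155.
With Q = [Mn²⁺]/[Fe²⁺] and the known concentrations, [Mn²⁺] in the numerator gives [Mn²⁺] = 0.11 M.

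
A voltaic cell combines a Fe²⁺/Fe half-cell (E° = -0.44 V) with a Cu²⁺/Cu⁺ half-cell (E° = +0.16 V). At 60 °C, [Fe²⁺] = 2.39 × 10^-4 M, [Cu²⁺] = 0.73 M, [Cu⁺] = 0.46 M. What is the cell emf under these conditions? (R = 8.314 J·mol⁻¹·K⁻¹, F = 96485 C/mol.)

The Cu²⁺/Cu⁺ couple has the higher reduction potential and acts as the cathode, so E°_cell = +0.16 − (-0.44) = 0.60 V.
Balancing electrons gives n = 2; the reaction quotient is Q = [Fe²⁺]·[Cu⁺]^2/[Cu²⁺]^2 = 9.49 × 10^-5.
E = E° − (RT/nF) ln Q = 0.60 − (8.314×333)/(2×96485) × (-9.263) = 0.600 + 0.133 = 0.733 V.

0.733 V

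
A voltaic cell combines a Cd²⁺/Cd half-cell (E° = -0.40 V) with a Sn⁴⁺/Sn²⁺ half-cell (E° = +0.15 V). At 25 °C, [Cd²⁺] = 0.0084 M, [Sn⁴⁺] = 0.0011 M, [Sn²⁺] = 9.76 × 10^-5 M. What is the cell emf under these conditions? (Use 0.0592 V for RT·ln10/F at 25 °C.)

The Sn⁴⁺/Sn²⁺ couple has the higher reduction potential and acts as the cathode, so E°_cell = +0.15 − (-0.40) = 0.55 V.
Balancing electrons gives n = 2; the reaction quotient is Q = [Cd²⁺]·[Sn²⁺]/[Sn⁴⁺] = 7.45 × 10^-4.
At 25 °C, E = E° − (0.0592/n) log Q = 0.55 − (0.0592/2)(-3.128) = 0.550 + 0.093 = 0.643 V.

0.643 V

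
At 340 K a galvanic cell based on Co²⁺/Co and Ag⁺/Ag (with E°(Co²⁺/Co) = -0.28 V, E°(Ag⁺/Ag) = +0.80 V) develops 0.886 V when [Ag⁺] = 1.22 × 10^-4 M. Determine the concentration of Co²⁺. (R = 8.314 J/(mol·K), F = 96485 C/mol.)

From the Nernst equation, ln Q = nF(E° − E)/RT = 2×96485×(1.08 − 0.886)/(8.314×340) = 13.243, so Q = 5.64 × 10^5.
With Q = [Co²⁺]/[Ag⁺]^2 and the known concentrations, [Co²⁺] in the numerator gives [Co²⁺] = 0.0084 M.

0.0084 M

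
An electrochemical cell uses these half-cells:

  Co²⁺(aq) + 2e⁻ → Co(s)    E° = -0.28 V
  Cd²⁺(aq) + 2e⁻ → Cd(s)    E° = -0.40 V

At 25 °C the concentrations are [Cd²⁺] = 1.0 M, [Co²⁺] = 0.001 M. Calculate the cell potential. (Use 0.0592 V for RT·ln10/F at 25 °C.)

0.031 V

The Co²⁺/Co couple has the higher reduction potential and acts as the cathode, so E°_cell = -0.28 − (-0.40) = 0.12 V.
Balancing electrons gives n = 2; the reaction quotient is Q = [Cd²⁺]/[Co²⁺] = 1000.
At 25 °C, E = E° − (0.0592/n) log Q = 0.12 − (0.0592/2)(3.000) = 0.120 − 0.089 = 0.031 V.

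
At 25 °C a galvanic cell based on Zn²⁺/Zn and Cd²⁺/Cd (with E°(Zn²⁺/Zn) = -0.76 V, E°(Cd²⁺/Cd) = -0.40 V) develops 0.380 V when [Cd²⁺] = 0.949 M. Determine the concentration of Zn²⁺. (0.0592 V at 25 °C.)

0.2 M

From the Nernst equation, log Q = n(E° − E)/0.0592 = 2(0.36 − 0.380)/0.0592 = -0.676, so Q = 0.211.
With Q = [Zn²⁺]/[Cd²⁺] and the known concentrations, [Zn²⁺] in the numerator gives [Zn²⁺] = 0.2 M.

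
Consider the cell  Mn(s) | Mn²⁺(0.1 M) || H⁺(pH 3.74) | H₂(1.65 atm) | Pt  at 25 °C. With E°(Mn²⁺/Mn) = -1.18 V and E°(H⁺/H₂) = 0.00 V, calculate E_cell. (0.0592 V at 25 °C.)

0.98 V

The hydrogen couple is the cathode, so E°_cell = 1.18 V; n = 2.
[H⁺] = 10^(−3.74) = 1.8 × 10^-4 M, and Q = [Mn²⁺]·P(H₂) / [H⁺]^2 = 4.98 × 10^6.
E = E° − (0.0592/2) log Q = 1.18 − (0.0592/2)(6.697) = 0.982 V.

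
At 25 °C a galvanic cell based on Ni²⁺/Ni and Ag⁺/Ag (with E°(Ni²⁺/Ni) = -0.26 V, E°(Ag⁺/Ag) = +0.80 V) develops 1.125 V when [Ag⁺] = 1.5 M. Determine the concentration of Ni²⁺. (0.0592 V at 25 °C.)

0.014 M

From the Nernst equation, log Q = n(E° − E)/0.0592 = 2(1.06 − 1.125)/0.0592 = -2.196, so Q = 0.00637.
With Q = [Ni²⁺]/[Ag⁺]^2 and the known concentrations, [Ni²⁺] in the numerator gives [Ni²⁺] = 0.014 M.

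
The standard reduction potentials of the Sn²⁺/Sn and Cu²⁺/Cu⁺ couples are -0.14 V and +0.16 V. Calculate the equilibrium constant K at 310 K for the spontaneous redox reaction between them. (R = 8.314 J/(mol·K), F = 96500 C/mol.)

5.7 × 10^9

E°_cell = +0.16 − (-0.14) = 0.30 V, with n = 2 electrons transferred.
At equilibrium E = 0, so the Nernst equation gives ln K = nFE°/RT = (2)(96500)(0.30)/((8.314)(310)) = 22.47.
K = e^22.47 = 5.7 × 10^9.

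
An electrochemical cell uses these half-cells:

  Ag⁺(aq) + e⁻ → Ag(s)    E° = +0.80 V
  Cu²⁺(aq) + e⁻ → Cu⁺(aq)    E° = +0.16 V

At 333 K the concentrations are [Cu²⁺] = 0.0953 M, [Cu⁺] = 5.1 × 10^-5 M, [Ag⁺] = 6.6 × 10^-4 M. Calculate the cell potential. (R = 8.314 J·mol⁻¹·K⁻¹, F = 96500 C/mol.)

The Ag⁺/Ag couple has the higher reduction potential and acts as the cathode, so E°_cell = +0.80 − (+0.16) = 0.64 V.
Balancing electrons gives n = 1; the reaction quotient is Q = [Cu²⁺]/([Cu⁺]·[Ag⁺]) = 2.83 × 10^6.
E = E° − (RT/nF) ln Q = 0.64 − (8.314×333)/(1×96500) × (14.856) = 0.640 − 0.426 = 0.214 V.

0.214 V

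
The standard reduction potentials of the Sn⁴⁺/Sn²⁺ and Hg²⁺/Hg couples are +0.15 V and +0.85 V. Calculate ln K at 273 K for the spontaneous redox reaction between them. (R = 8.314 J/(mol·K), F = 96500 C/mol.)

ln K = 59.5

E°_cell = +0.85 − (+0.15) = 0.70 V, with n = 2 electrons transferred.
At equilibrium E = 0, so the Nernst equation gives ln K = nFE°/RT = (2)(96500)(0.70)/((8.314)(273)) = 59.52.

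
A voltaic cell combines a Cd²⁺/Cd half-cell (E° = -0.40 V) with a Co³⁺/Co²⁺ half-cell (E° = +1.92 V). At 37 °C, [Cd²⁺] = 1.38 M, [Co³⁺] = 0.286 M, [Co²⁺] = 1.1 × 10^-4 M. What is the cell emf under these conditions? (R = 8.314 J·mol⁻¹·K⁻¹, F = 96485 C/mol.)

2.53 V

The Co³⁺/Co²⁺ couple has the higher reduction potential and acts as the cathode, so E°_cell = +1.92 − (-0.40) = 2.32 V.
Balancing electrons gives n = 2; the reaction quotient is Q = [Cd²⁺]·[Co²⁺]^2/[Co³⁺]^2 = 2.04 × 10^-7.
E = E° − (RT/nF) ln Q = 2.32 − (8.314×310)/(2×96485) × (-15.404) = 2.320 + 0.206 = 2.526 V.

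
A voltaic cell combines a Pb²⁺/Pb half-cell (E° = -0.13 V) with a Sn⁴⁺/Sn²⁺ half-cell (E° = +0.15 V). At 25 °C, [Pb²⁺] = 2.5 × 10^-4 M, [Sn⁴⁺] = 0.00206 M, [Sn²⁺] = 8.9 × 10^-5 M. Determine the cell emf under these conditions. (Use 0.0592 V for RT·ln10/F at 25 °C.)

0.427 V

The Sn⁴⁺/Sn²⁺ couple has the higher reduction potential and acts as the cathode, so E°_cell = +0.15 − (-0.13) = 0.28 V.
Balancing electrons gives n = 2; the reaction quotient is Q = [Pb²⁺]·[Sn²⁺]/[Sn⁴⁺] = 1.08 × 10^-5.
At 25 °C, E = E° − (0.0592/n) log Q = 0.28 − (0.0592/2)(-4.967) = 0.280 + 0.147 = 0.427 V.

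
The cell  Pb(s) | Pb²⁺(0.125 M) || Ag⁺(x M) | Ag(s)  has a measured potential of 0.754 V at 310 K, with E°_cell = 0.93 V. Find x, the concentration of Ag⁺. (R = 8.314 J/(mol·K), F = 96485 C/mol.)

4.9 × 10^-4 M

From the Nernst equation, ln Q = nF(E° − E)/RT = 2×96485×(0.93 − 0.754)/(8.314×310) = 13.177, so Q = 5.28 × 10^5.
With Q = [Pb²⁺]/[Ag⁺]^2 and the known concentrations, [Ag⁺]^2 in the denominator gives [Ag⁺] = 4.9 × 10^-4 M.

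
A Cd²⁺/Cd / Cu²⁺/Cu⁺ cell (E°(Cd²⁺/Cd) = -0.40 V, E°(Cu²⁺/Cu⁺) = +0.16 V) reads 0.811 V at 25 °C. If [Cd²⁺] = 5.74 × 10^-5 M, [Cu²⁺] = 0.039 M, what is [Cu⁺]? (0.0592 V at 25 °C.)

3 × 10^-4 M

From the Nernst equation, log Q = n(E° − E)/0.0592 = 2(0.56 − 0.811)/0.0592 = -8.480, so Q = 3.31 × 10^-9.
With Q = [Cd²⁺]·[Cu⁺]^2/[Cu²⁺]^2 and the known concentrations, [Cu⁺]^2 in the numerator gives [Cu⁺] = 3 × 10^-4 M.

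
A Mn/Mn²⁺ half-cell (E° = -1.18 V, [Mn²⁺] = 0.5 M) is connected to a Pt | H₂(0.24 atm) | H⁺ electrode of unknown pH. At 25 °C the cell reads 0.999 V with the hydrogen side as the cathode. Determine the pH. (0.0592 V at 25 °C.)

E°_cell = 1.18 V and n = 2.
log Q = n(E° − E)/0.0592 = 2×(1.18 − 0.999)/0.0592 = 6.115.
With Q = [Mn²⁺]·P(H₂) / [H⁺]^2, solving for [H⁺] gives log[H⁺] = -3.518, so pH = 3.52.

pH = 3.52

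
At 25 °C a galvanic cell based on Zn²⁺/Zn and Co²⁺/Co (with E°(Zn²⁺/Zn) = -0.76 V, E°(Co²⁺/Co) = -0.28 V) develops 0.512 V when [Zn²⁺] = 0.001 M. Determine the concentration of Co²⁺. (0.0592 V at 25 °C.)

From the Nernst equation, log Q = n(E° − E)/0.0592 = 2(0.48 − 0.512)/0.0592 = -1.081, so Q = 0.0830.
With Q = [Zn²⁺]/[Co²⁺] and the known concentrations, [Co²⁺] in the denominator gives [Co²⁺] = 0.012 M.

0.012 M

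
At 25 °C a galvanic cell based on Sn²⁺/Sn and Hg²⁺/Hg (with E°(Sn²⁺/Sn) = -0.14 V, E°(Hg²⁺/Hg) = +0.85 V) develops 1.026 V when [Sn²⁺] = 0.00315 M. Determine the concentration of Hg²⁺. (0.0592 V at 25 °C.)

0.052 M

From the Nernst equation, log Q = n(E° − E)/0.0592 = 2(0.99 − 1.026)/0.0592 = -1.216, so Q = 0.0608.
With Q = [Sn²⁺]/[Hg²⁺] and the known concentrations, [Hg²⁺] in the denominator gives [Hg²⁺] = 0.052 M.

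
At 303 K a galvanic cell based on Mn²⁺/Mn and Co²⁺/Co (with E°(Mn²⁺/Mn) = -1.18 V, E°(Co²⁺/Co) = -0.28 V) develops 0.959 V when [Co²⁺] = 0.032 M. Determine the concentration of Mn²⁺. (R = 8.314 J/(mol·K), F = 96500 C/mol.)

3.5 × 10^-4 M

From the Nernst equation, ln Q = nF(E° − E)/RT = 2×96500×(0.90 − 0.959)/(8.314×303) = -4.520, so Q = 0.0109.
With Q = [Mn²⁺]/[Co²⁺] and the known concentrations, [Mn²⁺] in the numerator gives [Mn²⁺] = 3.5 × 10^-4 M.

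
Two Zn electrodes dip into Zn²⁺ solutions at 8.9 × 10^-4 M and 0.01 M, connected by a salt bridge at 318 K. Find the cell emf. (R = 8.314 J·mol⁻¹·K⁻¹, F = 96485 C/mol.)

0.033 V

Both half-cells are Zn²⁺/Zn, so E°_cell = 0. The concentrated side is the cathode; the cell reaction moves Zn²⁺ from high to low concentration with n = 2.
Q = [Zn²⁺]_dilute/[Zn²⁺]_conc = 8.9 × 10^-4/0.01 = 0.0890.
E = 0 − (RT/nF) ln Q = −((8.314×318)/(2×96485))(-2.419) = 0.0331 V.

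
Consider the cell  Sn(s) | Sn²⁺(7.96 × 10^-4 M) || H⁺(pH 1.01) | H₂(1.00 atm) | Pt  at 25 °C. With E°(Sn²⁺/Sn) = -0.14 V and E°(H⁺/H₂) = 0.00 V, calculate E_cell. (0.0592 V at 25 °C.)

The hydrogen couple is the cathode, so E°_cell = 0.14 V; n = 2.
[H⁺] = 10^(−1.01) = 0.098 M, and Q = [Sn²⁺]·P(H₂) / [H⁺]^2 = 0.0834.
E = E° − (0.0592/2) log Q = 0.14 − (0.0592/2)(-1.079) = 0.172 V.

0.17 V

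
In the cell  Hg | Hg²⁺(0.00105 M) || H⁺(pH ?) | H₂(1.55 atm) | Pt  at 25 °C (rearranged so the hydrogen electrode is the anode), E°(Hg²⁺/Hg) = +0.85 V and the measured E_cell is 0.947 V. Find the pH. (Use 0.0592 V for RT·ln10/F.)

E°_cell = 0.85 V and n = 2.
log Q = n(E° − E)/0.0592 = 2×(0.85 − 0.947)/0.0592 = -3.277.
With Q = [H⁺]^2 / ([Hg²⁺]·P(H₂)), solving for [H⁺] gives log[H⁺] = -3.033, so pH = 3.03.

pH = 3.03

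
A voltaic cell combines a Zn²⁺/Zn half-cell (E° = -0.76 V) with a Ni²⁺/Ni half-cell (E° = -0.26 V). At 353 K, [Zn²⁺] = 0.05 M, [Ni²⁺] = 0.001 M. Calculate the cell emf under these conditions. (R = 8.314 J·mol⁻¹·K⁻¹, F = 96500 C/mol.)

0.441 V

The Ni²⁺/Ni couple has the higher reduction potential and acts as the cathode, so E°_cell = -0.26 − (-0.76) = 0.50 V.
Balancing electrons gives n = 2; the reaction quotient is Q = [Zn²⁺]/[Ni²⁺] = 50.0.
E = E° − (RT/nF) ln Q = 0.50 − (8.314×353)/(2×96500) × (3.912) = 0.500 − 0.059 = 0.441 V.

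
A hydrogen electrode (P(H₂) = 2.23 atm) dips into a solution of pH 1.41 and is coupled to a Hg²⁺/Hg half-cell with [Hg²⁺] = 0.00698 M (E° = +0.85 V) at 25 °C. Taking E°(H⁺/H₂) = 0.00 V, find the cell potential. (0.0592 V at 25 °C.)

The Hg²⁺/Hg couple is the cathode, so E°_cell = 0.85 V; n = 2.
[H⁺] = 10^(−1.41) = 0.039 M, and Q = [H⁺]^2 / ([Hg²⁺]·P(H₂)) = 0.0972.
E = E° − (0.0592/2) log Q = 0.85 − (0.0592/2)(-1.012) = 0.880 V.

0.88 V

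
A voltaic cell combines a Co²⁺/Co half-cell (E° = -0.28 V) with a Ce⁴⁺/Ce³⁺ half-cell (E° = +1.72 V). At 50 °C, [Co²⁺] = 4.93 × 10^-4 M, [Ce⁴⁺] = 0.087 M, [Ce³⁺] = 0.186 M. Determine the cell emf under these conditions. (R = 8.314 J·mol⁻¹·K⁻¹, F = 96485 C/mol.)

The Ce⁴⁺/Ce³⁺ couple has the higher reduction potential and acts as the cathode, so E°_cell = +1.72 − (-0.28) = 2.00 V.
Balancing electrons gives n = 2; the reaction quotient is Q = [Co²⁺]·[Ce³⁺]^2/[Ce⁴⁺]^2 = 0.00225.
E = E° − (RT/nF) ln Q = 2.00 − (8.314×323)/(2×96485) × (-6.095) = 2.000 + 0.085 = 2.085 V.

2.08 V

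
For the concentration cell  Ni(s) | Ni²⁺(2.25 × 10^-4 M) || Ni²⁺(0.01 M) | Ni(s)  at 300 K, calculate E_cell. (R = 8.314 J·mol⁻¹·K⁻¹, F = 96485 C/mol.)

Both half-cells are Ni²⁺/Ni, so E°_cell = 0. The concentrated side is the cathode; the cell reaction moves Ni²⁺ from high to low concentration with n = 2.
Q = [Ni²⁺]_dilute/[Ni²⁺]_conc = 2.25 × 10^-4/0.01 = 0.0225.
E = 0 − (RT/nF) ln Q = −((8.314×300)/(2×96485))(-3.794) = 0.0490 V.

0.049 V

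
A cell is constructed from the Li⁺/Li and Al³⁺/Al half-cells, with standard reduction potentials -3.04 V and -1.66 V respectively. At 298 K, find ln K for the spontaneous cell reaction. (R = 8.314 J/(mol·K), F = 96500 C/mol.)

E°_cell = -1.66 − (-3.04) = 1.38 V, with n = 3 electrons transferred.
At equilibrium E = 0, so the Nernst equation gives ln K = nFE°/RT = (3)(96500)(1.38)/((8.314)(298)) = 161.25.

ln K = 161.3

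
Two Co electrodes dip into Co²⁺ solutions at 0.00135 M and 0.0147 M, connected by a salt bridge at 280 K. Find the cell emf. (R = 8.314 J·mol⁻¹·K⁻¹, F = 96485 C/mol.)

Both half-cells are Co²⁺/Co, so E°_cell = 0. The concentrated side is the cathode; the cell reaction moves Co²⁺ from high to low concentration with n = 2.
Q = [Co²⁺]_dilute/[Co²⁺]_conc = 0.00135/0.0147 = 0.0918.
E = 0 − (RT/nF) ln Q = −((8.314×280)/(2×96485))(-2.388) = 0.0288 V.

0.029 V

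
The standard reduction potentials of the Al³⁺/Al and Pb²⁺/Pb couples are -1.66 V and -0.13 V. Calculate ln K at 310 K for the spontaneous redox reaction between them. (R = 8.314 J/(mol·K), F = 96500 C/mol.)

ln K = 343.7

E°_cell = -0.13 − (-1.66) = 1.53 V, with n = 6 electrons transferred.
At equilibrium E = 0, so the Nernst equation gives ln K = nFE°/RT = (6)(96500)(1.53)/((8.314)(310)) = 343.71.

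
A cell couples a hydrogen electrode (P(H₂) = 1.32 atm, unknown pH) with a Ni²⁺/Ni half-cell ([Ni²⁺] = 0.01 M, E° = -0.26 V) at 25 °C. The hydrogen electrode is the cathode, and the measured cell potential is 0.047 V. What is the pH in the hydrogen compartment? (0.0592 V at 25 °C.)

pH = 4.54

E°_cell = 0.26 V and n = 2.
log Q = n(E° − E)/0.0592 = 2×(0.26 − 0.047)/0.0592 = 7.196.
With Q = [Ni²⁺]·P(H₂) / [H⁺]^2, solving for [H⁺] gives log[H⁺] = -4.538, so pH = 4.54.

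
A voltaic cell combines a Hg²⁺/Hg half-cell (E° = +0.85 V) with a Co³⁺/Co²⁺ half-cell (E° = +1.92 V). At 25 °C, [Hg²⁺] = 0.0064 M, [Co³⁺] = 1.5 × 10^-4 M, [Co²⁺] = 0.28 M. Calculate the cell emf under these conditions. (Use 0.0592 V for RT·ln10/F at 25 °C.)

0.941 V

The Co³⁺/Co²⁺ couple has the higher reduction potential and acts as the cathode, so E°_cell = +1.92 − (+0.85) = 1.07 V.
Balancing electrons gives n = 2; the reaction quotient is Q = [Hg²⁺]·[Co²⁺]^2/[Co³⁺]^2 = 2.23 × 10^4.
At 25 °C, E = E° − (0.0592/n) log Q = 1.07 − (0.0592/2)(4.348) = 1.070 − 0.129 = 0.941 V.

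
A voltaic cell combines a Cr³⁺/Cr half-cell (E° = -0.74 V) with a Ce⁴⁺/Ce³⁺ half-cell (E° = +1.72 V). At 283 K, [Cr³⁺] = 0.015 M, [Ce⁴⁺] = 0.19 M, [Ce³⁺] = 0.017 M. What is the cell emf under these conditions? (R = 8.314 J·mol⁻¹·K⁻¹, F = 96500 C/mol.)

2.55 V

The Ce⁴⁺/Ce³⁺ couple has the higher reduction potential and acts as the cathode, so E°_cell = +1.72 − (-0.74) = 2.46 V.
Balancing electrons gives n = 3; the reaction quotient is Q = [Cr³⁺]·[Ce³⁺]^3/[Ce⁴⁺]^3 = 1.07 × 10^-5.
E = E° − (RT/nF) ln Q = 2.46 − (8.314×283)/(3×96500) × (-11.441) = 2.460 + 0.093 = 2.553 V.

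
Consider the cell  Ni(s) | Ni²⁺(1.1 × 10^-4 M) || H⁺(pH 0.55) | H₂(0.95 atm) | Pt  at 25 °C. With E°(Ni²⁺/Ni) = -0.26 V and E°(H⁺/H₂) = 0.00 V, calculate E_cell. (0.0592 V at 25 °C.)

0.35 V

The hydrogen couple is the cathode, so E°_cell = 0.26 V; n = 2.
[H⁺] = 10^(−0.55) = 0.28 M, and Q = [Ni²⁺]·P(H₂) / [H⁺]^2 = 0.00132.
E = E° − (0.0592/2) log Q = 0.26 − (0.0592/2)(-2.881) = 0.345 V.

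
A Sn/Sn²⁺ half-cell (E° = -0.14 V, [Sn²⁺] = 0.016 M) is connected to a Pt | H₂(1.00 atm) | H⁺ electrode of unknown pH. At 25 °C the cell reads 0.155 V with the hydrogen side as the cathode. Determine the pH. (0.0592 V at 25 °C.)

E°_cell = 0.14 V and n = 2.
log Q = n(E° − E)/0.0592 = 2×(0.14 − 0.155)/0.0592 = -0.507.
With Q = [Sn²⁺]·P(H₂) / [H⁺]^2, solving for [H⁺] gives log[H⁺] = -0.645, so pH = 0.64.

pH = 0.64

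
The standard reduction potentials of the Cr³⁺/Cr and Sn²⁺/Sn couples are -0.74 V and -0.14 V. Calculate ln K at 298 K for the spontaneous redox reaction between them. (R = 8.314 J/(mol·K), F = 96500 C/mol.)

E°_cell = -0.14 − (-0.74) = 0.60 V, with n = 6 electrons transferred.
At equilibrium E = 0, so the Nernst equation gives ln K = nFE°/RT = (6)(96500)(0.60)/((8.314)(298)) = 140.22.

ln K = 140.2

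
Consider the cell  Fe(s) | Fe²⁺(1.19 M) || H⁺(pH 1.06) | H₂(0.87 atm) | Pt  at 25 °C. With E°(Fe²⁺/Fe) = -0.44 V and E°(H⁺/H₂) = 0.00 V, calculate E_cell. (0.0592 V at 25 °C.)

0.38 V

The hydrogen couple is the cathode, so E°_cell = 0.44 V; n = 2.
[H⁺] = 10^(−1.06) = 0.087 M, and Q = [Fe²⁺]·P(H₂) / [H⁺]^2 = 136.
E = E° − (0.0592/2) log Q = 0.44 − (0.0592/2)(2.135) = 0.377 V.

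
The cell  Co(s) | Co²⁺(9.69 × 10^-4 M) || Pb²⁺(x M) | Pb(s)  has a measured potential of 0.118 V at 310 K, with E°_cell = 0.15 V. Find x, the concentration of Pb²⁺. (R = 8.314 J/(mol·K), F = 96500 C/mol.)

8.8 × 10^-5 M

From the Nernst equation, ln Q = nF(E° − E)/RT = 2×96500×(0.15 − 0.118)/(8.314×310) = 2.396, so Q = 11.0.
With Q = [Co²⁺]/[Pb²⁺] and the known concentrations, [Pb²⁺] in the denominator gives [Pb²⁺] = 8.8 × 10^-5 M.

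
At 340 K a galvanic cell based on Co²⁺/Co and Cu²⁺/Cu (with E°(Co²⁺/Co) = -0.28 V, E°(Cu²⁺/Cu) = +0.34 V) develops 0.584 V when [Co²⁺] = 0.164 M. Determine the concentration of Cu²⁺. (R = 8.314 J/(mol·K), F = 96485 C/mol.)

0.014 M

From the Nernst equation, ln Q = nF(E° − E)/RT = 2×96485×(0.62 − 0.584)/(8.314×340) = 2.458, so Q = 11.7.
With Q = [Co²⁺]/[Cu²⁺] and the known concentrations, [Cu²⁺] in the denominator gives [Cu²⁺] = 0.014 M.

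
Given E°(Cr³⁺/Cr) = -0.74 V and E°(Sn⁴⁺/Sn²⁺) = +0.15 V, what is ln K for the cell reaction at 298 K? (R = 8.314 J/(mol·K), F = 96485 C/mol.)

ln K = 208.0

E°_cell = +0.15 − (-0.74) = 0.89 V, with n = 6 electrons transferred.
At equilibrium E = 0, so the Nernst equation gives ln K = nFE°/RT = (6)(96485)(0.89)/((8.314)(298)) = 207.96.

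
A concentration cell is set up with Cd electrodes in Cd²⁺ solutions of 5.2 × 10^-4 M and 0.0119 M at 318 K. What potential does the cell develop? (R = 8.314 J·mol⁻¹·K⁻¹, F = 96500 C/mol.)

Both half-cells are Cd²⁺/Cd, so E°_cell = 0. The concentrated side is the cathode; the cell reaction moves Cd²⁺ from high to low concentration with n = 2.
Q = [Cd²⁺]_dilute/[Cd²⁺]_conc = 5.2 × 10^-4/0.0119 = 0.0437.
E = 0 − (RT/nF) ln Q = −((8.314×318)/(2×96500))(-3.130) = 0.0429 V.

0.043 V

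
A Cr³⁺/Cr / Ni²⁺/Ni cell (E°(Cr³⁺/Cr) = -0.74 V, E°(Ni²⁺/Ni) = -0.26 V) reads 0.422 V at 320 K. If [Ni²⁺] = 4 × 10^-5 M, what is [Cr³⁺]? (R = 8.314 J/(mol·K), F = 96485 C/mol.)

From the Nernst equation, ln Q = nF(E° − E)/RT = 6×96485×(0.48 − 0.422)/(8.314×320) = 12.621, so Q = 3.03 × 10^5.
With Q = [Cr³⁺]^2/[Ni²⁺]^3 and the known concentrations, [Cr³⁺]^2 in the numerator gives [Cr³⁺] = 1.4 × 10^-4 M.

1.4 × 10^-4 M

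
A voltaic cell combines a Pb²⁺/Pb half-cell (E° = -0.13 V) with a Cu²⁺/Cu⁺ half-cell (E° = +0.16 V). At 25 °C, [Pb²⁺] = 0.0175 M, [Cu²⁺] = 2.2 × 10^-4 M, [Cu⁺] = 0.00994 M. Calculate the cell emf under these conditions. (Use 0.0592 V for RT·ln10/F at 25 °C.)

0.244 V

The Cu²⁺/Cu⁺ couple has the higher reduction potential and acts as the cathode, so E°_cell = +0.16 − (-0.13) = 0.29 V.
Balancing electrons gives n = 2; the reaction quotient is Q = [Pb²⁺]·[Cu⁺]^2/[Cu²⁺]^2 = 35.7.
At 25 °C, E = E° − (0.0592/n) log Q = 0.29 − (0.0592/2)(1.553) = 0.290 − 0.046 = 0.244 V.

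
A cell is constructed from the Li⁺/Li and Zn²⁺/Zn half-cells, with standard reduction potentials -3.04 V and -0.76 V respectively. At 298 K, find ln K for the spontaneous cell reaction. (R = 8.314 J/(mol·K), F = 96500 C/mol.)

ln K = 177.6

E°_cell = -0.76 − (-3.04) = 2.28 V, with n = 2 electrons transferred.
At equilibrium E = 0, so the Nernst equation gives ln K = nFE°/RT = (2)(96500)(2.28)/((8.314)(298)) = 177.61.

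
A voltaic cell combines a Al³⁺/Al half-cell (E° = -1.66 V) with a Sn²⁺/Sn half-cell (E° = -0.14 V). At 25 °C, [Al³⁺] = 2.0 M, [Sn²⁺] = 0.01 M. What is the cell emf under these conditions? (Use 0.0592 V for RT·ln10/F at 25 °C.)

1.45 V

The Sn²⁺/Sn couple has the higher reduction potential and acts as the cathode, so E°_cell = -0.14 − (-1.66) = 1.52 V.
Balancing electrons gives n = 6; the reaction quotient is Q = [Al³⁺]^2/[Sn²⁺]^3 = 4 × 10^6.
At 25 °C, E = E° − (0.0592/n) log Q = 1.52 − (0.0592/6)(6.602) = 1.520 − 0.065 = 1.455 V.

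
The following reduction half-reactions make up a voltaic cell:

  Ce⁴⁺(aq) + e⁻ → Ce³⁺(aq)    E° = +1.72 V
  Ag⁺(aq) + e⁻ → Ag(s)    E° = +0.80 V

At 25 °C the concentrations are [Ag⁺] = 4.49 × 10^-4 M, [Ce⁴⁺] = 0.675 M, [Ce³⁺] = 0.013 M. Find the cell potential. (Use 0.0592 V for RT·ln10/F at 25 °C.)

1.22 V

The Ce⁴⁺/Ce³⁺ couple has the higher reduction potential and acts as the cathode, so E°_cell = +1.72 − (+0.80) = 0.92 V.
Balancing electrons gives n = 1; the reaction quotient is Q = [Ag⁺]·[Ce³⁺]/[Ce⁴⁺] = 8.65 × 10^-6.
At 25 °C, E = E° − (0.0592/n) log Q = 0.92 − (0.0592/1)(-5.063) = 0.920 + 0.300 = 1.220 V.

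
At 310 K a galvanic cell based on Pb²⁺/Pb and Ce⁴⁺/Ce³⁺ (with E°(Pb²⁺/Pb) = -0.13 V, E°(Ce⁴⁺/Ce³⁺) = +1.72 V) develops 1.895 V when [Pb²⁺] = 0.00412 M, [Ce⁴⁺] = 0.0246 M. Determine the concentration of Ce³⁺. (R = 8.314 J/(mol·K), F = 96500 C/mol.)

From the Nernst equation, ln Q = nF(E° − E)/RT = 2×96500×(1.85 − 1.895)/(8.314×310) = -3.370, so Q = 0.0344.
With Q = [Pb²⁺]·[Ce³⁺]^2/[Ce⁴⁺]^2 and the known concentrations, [Ce³⁺]^2 in the numerator gives [Ce³⁺] = 0.071 M.

0.071 M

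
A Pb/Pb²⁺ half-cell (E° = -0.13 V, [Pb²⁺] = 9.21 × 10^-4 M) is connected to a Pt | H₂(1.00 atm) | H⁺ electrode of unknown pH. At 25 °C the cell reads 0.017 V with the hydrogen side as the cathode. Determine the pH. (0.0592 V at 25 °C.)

pH = 3.43

E°_cell = 0.13 V and n = 2.
log Q = n(E° − E)/0.0592 = 2×(0.13 − 0.017)/0.0592 = 3.818.
With Q = [Pb²⁺]·P(H₂) / [H⁺]^2, solving for [H⁺] gives log[H⁺] = -3.427, so pH = 3.43.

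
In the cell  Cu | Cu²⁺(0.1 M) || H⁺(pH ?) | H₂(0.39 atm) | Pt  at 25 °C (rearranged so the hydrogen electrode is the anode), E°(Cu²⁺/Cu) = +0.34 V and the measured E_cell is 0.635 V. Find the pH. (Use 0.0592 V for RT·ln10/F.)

E°_cell = 0.34 V and n = 2.
log Q = n(E° − E)/0.0592 = 2×(0.34 − 0.635)/0.0592 = -9.966.
With Q = [H⁺]^2 / ([Cu²⁺]·P(H₂)), solving for [H⁺] gives log[H⁺] = -5.688, so pH = 5.69.

pH = 5.69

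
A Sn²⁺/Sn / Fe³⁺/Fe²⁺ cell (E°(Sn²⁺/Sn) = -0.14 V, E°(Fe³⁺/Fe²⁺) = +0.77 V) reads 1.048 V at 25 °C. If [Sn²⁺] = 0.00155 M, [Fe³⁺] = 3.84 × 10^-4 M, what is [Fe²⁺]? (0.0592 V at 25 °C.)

From the Nernst equation, log Q = n(E° − E)/0.0592 = 2(0.91 − 1.048)/0.0592 = -4.662, so Q = 2.18 × 10^-5.
With Q = [Sn²⁺]·[Fe²⁺]^2/[Fe³⁺]^2 and the known concentrations, [Fe²⁺]^2 in the numerator gives [Fe²⁺] = 4.6 × 10^-5 M.

4.6 × 10^-5 M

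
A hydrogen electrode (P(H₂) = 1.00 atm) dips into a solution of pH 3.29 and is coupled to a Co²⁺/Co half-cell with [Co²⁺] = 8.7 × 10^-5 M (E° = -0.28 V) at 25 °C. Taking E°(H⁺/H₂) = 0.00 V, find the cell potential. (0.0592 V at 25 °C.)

0.21 V

The hydrogen couple is the cathode, so E°_cell = 0.28 V; n = 2.
[H⁺] = 10^(−3.29) = 5.1 × 10^-4 M, and Q = [Co²⁺]·P(H₂) / [H⁺]^2 = 331.
E = E° − (0.0592/2) log Q = 0.28 − (0.0592/2)(2.520) = 0.205 V.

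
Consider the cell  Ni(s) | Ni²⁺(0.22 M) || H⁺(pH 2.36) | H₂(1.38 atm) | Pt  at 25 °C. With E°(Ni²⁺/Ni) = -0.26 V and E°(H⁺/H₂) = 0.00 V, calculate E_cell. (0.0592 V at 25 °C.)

The hydrogen couple is the cathode, so E°_cell = 0.26 V; n = 2.
[H⁺] = 10^(−2.36) = 0.0044 M, and Q = [Ni²⁺]·P(H₂) / [H⁺]^2 = 1.59 × 10^4.
E = E° − (0.0592/2) log Q = 0.26 − (0.0592/2)(4.202) = 0.136 V.

0.14 V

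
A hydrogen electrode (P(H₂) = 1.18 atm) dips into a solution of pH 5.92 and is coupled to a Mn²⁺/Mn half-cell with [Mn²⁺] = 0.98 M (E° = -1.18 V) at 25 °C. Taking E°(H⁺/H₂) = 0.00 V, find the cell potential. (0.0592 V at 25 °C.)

0.83 V

The hydrogen couple is the cathode, so E°_cell = 1.18 V; n = 2.
[H⁺] = 10^(−5.92) = 1.2 × 10^-6 M, and Q = [Mn²⁺]·P(H₂) / [H⁺]^2 = 8 × 10^11.
E = E° − (0.0592/2) log Q = 1.18 − (0.0592/2)(11.903) = 0.828 V.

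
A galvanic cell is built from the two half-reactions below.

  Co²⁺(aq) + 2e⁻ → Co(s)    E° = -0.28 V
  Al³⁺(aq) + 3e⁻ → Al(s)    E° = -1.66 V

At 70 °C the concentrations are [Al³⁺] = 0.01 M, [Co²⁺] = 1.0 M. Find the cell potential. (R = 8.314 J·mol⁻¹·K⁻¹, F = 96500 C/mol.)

1.43 V

The Co²⁺/Co couple has the higher reduction potential and acts as the cathode, so E°_cell = -0.28 − (-1.66) = 1.38 V.
Balancing electrons gives n = 6; the reaction quotient is Q = [Al³⁺]^2/[Co²⁺]^3 = 1 × 10^-4.
E = E° − (RT/nF) ln Q = 1.38 − (8.314×343)/(6×96500) × (-9.210) = 1.380 + 0.045 = 1.425 V.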